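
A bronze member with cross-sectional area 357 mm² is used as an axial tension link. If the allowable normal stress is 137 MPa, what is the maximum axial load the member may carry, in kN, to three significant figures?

48.9 kN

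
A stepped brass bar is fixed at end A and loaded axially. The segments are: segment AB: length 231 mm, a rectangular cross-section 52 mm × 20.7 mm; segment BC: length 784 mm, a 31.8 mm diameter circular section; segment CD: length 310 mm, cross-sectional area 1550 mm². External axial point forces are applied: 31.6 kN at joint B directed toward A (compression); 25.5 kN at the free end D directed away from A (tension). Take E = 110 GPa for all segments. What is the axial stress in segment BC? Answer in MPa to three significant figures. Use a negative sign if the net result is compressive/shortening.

Internal axial forces (sectioning from the free end, tension +): N_CD = 25.5 kN, N_BC = 25.5 kN, N_AB = -6.1 kN.
A_BC = 794.2 mm².
σ_BC = N_BC/A_BC = 25500/794.2 = 32.11 MPa.

32.1 MPa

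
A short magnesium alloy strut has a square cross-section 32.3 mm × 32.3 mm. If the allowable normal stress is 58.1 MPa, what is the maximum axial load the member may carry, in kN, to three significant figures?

60.6 kN

A = 1043 mm².
P_max = σ_allow · A = 58.1 · 1043 = 60620 N = 60.62 kN.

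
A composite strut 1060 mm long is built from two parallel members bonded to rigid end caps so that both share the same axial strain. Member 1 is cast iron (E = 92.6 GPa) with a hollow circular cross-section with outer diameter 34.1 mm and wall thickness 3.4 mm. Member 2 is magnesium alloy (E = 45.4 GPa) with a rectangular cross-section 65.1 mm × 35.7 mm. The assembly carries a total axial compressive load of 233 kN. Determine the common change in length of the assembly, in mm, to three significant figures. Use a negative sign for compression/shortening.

A_1 = 327.9 mm².
A_2 = 2324 mm².
Equal strain + equilibrium ⇒ each member carries load in proportion to AE: A₁E₁ = 30370000 N, A₂E₂ = 105500000 N, ΣAE = 135900000 N.
δ = PL/ΣAE = -233000·1060/135900000 = -1.818 mm.

-1.82 mm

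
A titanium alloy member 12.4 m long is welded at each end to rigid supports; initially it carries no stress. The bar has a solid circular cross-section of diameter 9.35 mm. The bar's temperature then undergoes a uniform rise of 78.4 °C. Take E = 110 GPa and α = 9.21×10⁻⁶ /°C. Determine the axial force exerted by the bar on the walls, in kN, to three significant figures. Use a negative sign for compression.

-5.45 kN

Free thermal expansion αLΔT = 9.21e-6 · 12400 · 78.4 = 8.954 mm.
The walls impose strain ε = −(8.954)/12400 = -7.2206e-04; σ = Eε = 110000 · -7.2206e-04 = -79.43 MPa.
Wall reaction R = σ·A = -79.43·68.66 = -5454 N = -5.454 kN.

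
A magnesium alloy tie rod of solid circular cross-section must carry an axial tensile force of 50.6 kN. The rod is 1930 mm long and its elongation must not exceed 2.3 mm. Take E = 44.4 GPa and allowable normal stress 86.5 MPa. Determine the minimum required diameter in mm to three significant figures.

Required area A ≥ P/σ_allow = 50600/86.5 = 585 mm².
For a solid circular section, d ≥ √(4A/π) = 27.29 mm.
Elongation limit: A ≥ PL/(Eδ_allow) = 50600·1930/(44400·2.3) = 956.3 mm² ⇒ d ≥ 34.89 mm.
The elongation limit governs.

34.9 mm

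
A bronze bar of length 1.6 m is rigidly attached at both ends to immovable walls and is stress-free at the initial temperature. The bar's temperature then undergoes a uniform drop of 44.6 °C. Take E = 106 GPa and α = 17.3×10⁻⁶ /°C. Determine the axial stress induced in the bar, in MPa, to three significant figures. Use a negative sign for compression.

81.8 MPa

Free thermal expansion αLΔT = 17.3e-6 · 1600 · -44.6 = -1.235 mm.
The walls impose strain ε = −(-1.235)/1600 = 7.7158e-04; σ = Eε = 106000 · 7.7158e-04 = 81.79 MPa.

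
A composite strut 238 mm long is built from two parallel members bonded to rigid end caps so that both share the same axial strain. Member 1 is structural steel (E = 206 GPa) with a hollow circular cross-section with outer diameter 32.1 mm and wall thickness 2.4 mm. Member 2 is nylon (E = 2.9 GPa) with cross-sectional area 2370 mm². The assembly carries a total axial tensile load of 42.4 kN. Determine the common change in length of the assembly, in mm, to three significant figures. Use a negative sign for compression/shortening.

0.190 mm

A_1 = 223.9 mm².
Equal strain + equilibrium ⇒ each member carries load in proportion to AE: A₁E₁ = 46130000 N, A₂E₂ = 6873000 N, ΣAE = 53000000 N.
δ = PL/ΣAE = 42400·238/53000000 = 0.1904 mm.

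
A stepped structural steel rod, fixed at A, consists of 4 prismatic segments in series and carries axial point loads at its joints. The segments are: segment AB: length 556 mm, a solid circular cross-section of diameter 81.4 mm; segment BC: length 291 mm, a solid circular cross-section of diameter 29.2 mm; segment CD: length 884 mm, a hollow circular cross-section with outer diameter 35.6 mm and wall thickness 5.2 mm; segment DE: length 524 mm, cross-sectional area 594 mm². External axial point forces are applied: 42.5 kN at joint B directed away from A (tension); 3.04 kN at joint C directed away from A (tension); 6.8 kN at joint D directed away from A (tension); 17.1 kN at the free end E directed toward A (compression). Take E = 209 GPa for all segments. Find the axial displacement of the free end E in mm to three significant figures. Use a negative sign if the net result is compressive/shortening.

Internal axial forces (sectioning from the free end, tension +): N_DE = -17.1 kN, N_CD = -10.3 kN, N_BC = -7.26 kN, N_AB = 35.24 kN.
A_AB = 5204 mm².
A_BC = 669.7 mm².
A_CD = 496.6 mm².
δ_AB = 35240·556/(5204·209000) = 0.01801 mm
δ_BC = -7260·291/(669.7·209000) = -0.01509 mm
δ_CD = -10300·884/(496.6·209000) = -0.08772 mm
δ_DE = -17100·524/(594·209000) = -0.07218 mm
δ = Σδ_i = -0.157 mm.

-0.157 mm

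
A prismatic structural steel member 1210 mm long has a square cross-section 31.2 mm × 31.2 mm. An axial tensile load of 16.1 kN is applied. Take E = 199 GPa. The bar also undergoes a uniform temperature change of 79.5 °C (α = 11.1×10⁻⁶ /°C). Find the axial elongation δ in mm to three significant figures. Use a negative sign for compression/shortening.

1.17 mm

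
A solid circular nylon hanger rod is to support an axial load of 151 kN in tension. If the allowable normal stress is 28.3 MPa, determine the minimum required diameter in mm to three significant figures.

82.4 mm

Required area A ≥ P/σ_allow = 151000/28.3 = 5336 mm².
For a solid circular section, d ≥ √(4A/π) = 82.42 mm.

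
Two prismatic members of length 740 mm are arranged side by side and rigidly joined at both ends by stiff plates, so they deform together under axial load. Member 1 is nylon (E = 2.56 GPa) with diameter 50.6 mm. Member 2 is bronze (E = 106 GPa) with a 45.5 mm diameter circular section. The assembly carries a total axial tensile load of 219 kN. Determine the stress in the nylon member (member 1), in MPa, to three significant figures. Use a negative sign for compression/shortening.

3.16 MPa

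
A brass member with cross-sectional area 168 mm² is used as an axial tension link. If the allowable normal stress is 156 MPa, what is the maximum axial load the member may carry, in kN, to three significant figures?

26.2 kN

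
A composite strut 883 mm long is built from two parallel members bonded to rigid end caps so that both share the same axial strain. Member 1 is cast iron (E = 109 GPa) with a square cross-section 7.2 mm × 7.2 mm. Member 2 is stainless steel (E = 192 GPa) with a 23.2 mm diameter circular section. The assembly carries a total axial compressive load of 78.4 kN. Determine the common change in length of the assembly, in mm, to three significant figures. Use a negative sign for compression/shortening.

-0.797 mm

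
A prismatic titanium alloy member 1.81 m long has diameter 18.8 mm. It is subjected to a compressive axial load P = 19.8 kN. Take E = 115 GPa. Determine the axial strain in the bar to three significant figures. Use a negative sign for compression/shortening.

-6.20e-04

A = 277.6 mm².
σ = N/A = -71.33 MPa; ε = σ/E = -71.33/115000 = -6.202e-04.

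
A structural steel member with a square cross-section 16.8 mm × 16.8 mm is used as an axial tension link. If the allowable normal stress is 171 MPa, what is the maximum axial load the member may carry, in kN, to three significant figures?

48.3 kN

A = 282.2 mm².
P_max = σ_allow · A = 171 · 282.2 = 48260 N = 48.26 kN.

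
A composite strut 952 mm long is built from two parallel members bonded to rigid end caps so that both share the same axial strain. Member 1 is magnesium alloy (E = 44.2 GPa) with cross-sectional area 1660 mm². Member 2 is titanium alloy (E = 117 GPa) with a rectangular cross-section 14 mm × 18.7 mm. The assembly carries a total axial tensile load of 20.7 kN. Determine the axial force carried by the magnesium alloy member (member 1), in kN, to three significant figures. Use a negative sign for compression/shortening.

14.6 kN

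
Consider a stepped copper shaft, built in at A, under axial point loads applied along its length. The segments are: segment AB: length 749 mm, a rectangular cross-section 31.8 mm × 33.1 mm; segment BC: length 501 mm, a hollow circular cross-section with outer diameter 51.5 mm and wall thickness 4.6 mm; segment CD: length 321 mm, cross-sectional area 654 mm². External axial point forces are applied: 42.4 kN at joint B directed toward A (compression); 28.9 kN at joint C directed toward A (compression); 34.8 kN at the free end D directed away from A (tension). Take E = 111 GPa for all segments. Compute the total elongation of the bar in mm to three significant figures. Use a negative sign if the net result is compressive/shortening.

Internal axial forces (sectioning from the free end, tension +): N_CD = 34.8 kN, N_BC = 5.9 kN, N_AB = -36.5 kN.
A_AB = 1053 mm².
A_BC = 677.8 mm².
δ_AB = -36500·749/(1053·111000) = -0.234 mm
δ_BC = 5900·501/(677.8·111000) = 0.03929 mm
δ_CD = 34800·321/(654·111000) = 0.1539 mm
δ = Σδ_i = -0.04082 mm.

-0.0408 mm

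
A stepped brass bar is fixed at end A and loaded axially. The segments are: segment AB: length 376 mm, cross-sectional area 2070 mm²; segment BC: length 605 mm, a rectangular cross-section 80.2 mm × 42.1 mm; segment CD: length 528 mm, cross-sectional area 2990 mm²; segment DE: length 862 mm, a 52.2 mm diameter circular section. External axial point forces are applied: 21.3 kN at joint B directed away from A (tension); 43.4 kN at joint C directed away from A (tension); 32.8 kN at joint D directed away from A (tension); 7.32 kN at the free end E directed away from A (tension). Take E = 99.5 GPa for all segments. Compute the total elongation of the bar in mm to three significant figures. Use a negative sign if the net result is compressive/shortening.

0.443 mm

Internal axial forces (sectioning from the free end, tension +): N_DE = 7.32 kN, N_CD = 40.12 kN, N_BC = 83.52 kN, N_AB = 104.8 kN.
A_BC = 3376 mm².
A_DE = 2140 mm².
δ_AB = 104800·376/(2070·99500) = 0.1914 mm
δ_BC = 83520·605/(3376·99500) = 0.1504 mm
δ_CD = 40120·528/(2990·99500) = 0.0712 mm
δ_DE = 7320·862/(2140·99500) = 0.02963 mm
δ = Σδ_i = 0.4426 mm.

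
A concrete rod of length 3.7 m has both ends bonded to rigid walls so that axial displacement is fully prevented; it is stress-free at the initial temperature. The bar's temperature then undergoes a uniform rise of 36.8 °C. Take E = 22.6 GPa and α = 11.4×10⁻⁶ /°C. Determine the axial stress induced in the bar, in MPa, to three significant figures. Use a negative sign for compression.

-9.48 MPa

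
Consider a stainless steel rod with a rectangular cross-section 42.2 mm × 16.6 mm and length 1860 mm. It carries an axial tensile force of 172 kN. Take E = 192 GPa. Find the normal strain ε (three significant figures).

A = 700.5 mm².
σ = N/A = 245.5 MPa; ε = σ/E = 245.5/192000 = 1.279e-03.

0.00128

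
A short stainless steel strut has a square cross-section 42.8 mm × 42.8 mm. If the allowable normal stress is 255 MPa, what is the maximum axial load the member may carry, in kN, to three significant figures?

467 kN

A = 1832 mm².
P_max = σ_allow · A = 255 · 1832 = 467100 N = 467.1 kN.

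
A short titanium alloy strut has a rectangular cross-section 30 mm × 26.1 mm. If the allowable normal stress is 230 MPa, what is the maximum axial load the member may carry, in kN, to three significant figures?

A = 783 mm².
P_max = σ_allow · A = 230 · 783 = 180100 N = 180.1 kN.

180 kN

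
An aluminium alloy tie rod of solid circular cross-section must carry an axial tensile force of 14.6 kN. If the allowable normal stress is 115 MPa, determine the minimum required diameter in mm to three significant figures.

12.7 mm

Required area A ≥ P/σ_allow = 14600/115 = 127 mm².
For a solid circular section, d ≥ √(4A/π) = 12.71 mm.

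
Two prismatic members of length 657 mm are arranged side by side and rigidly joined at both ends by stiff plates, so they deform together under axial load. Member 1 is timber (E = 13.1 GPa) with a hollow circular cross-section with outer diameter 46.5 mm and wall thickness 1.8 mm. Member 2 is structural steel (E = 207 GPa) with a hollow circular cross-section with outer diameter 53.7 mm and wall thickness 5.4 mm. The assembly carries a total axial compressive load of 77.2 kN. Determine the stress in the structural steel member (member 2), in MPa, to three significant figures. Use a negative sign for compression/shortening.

-92.4 MPa

A_1 = 252.8 mm².
A_2 = 819.4 mm².
Equal strain + equilibrium ⇒ each member carries load in proportion to AE: A₁E₁ = 3311000 N, A₂E₂ = 169600000 N, ΣAE = 172900000 N.
σ₂ = P·E₂/ΣAE = -77200·207000/172900000 = -92.41 MPa.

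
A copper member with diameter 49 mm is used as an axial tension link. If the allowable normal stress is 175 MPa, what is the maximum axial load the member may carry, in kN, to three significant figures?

A = 1886 mm².
P_max = σ_allow · A = 175 · 1886 = 330000 N = 330 kN.

330 kN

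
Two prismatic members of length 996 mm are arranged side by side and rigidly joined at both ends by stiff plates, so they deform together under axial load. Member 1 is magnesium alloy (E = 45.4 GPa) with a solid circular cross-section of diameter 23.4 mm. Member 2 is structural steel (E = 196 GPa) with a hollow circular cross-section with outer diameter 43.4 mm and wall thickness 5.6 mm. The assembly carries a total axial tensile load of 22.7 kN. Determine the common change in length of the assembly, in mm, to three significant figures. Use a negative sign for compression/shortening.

A_1 = 430.1 mm².
A_2 = 665 mm².
Equal strain + equilibrium ⇒ each member carries load in proportion to AE: A₁E₁ = 19520000 N, A₂E₂ = 130300000 N, ΣAE = 149900000 N.
δ = PL/ΣAE = 22700·996/149900000 = 0.1509 mm.

0.151 mm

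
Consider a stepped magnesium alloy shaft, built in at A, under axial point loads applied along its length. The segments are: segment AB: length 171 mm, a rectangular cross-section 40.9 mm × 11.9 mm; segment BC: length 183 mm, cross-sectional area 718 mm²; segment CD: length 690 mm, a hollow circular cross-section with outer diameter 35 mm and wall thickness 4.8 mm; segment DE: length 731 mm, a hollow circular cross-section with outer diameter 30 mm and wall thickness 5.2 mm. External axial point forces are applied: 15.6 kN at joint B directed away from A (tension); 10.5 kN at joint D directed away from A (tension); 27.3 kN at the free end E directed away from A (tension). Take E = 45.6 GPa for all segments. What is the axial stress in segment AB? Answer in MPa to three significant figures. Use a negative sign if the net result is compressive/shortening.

110 MPa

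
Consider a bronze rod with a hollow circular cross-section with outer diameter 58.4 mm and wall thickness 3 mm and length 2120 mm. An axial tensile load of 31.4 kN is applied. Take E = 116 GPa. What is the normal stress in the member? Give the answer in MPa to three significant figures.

60.1 MPa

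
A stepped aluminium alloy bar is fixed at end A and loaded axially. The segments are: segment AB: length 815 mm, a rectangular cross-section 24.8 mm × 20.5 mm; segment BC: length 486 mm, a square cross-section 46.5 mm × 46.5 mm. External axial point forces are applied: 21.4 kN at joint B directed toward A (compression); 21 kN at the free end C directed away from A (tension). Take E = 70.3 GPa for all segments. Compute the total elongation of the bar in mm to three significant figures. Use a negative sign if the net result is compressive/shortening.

0.0580 mm

Internal axial forces (sectioning from the free end, tension +): N_BC = 21 kN, N_AB = -0.4 kN.
A_AB = 508.4 mm².
A_BC = 2162 mm².
δ_AB = -400·815/(508.4·70300) = -0.009121 mm
δ_BC = 21000·486/(2162·70300) = 0.06714 mm
δ = Σδ_i = 0.05802 mm.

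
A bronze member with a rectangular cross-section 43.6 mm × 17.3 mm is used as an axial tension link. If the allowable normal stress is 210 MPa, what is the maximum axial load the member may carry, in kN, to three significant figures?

A = 754.3 mm².
P_max = σ_allow · A = 210 · 754.3 = 158400 N = 158.4 kN.

158 kN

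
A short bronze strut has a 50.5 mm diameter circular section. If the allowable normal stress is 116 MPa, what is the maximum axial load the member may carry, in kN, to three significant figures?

A = 2003 mm².
P_max = σ_allow · A = 116 · 2003 = 232300 N = 232.3 kN.

232 kN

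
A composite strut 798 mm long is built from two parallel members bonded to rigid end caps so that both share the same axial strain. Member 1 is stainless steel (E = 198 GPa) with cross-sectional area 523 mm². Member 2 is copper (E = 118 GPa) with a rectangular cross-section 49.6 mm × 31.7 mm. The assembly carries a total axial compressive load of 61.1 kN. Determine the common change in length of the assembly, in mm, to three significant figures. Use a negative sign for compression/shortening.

-0.169 mm

A_2 = 1572 mm².
Equal strain + equilibrium ⇒ each member carries load in proportion to AE: A₁E₁ = 103600000 N, A₂E₂ = 185500000 N, ΣAE = 289100000 N.
δ = PL/ΣAE = -61100·798/289100000 = -0.1687 mm.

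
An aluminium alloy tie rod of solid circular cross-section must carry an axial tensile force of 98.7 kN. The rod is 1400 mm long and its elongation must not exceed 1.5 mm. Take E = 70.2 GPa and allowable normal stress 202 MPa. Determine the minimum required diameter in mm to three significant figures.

40.9 mm

Required area A ≥ P/σ_allow = 98700/202 = 488.6 mm².
For a solid circular section, d ≥ √(4A/π) = 24.94 mm.
Elongation limit: A ≥ PL/(Eδ_allow) = 98700·1400/(70200·1.5) = 1312 mm² ⇒ d ≥ 40.88 mm.
The elongation limit governs.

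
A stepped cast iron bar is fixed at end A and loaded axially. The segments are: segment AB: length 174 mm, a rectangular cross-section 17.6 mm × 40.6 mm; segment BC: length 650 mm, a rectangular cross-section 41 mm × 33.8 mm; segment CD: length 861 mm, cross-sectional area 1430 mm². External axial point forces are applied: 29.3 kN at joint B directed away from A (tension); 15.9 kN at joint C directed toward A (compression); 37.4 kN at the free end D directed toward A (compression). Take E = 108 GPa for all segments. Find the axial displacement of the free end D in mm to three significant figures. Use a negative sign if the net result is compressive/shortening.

-0.494 mm

Internal axial forces (sectioning from the free end, tension +): N_CD = -37.4 kN, N_BC = -53.3 kN, N_AB = -24 kN.
A_AB = 714.6 mm².
A_BC = 1386 mm².
δ_AB = -24000·174/(714.6·108000) = -0.05411 mm
δ_BC = -53300·650/(1386·108000) = -0.2315 mm
δ_CD = -37400·861/(1430·108000) = -0.2085 mm
δ = Σδ_i = -0.4941 mm.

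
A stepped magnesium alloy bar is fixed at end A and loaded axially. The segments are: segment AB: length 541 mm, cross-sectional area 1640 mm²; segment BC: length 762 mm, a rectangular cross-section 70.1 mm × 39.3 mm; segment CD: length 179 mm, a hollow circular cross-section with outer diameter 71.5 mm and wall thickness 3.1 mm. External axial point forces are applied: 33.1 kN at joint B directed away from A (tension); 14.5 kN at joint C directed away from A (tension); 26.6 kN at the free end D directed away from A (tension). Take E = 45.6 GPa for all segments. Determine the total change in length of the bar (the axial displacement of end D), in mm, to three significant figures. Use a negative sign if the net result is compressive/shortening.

0.943 mm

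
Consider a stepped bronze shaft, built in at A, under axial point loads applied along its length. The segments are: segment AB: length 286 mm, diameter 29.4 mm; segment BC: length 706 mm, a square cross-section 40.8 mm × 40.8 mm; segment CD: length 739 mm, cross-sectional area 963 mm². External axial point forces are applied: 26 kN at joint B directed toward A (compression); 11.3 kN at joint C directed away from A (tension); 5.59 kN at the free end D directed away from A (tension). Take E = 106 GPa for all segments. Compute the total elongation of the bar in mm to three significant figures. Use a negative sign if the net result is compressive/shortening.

Internal axial forces (sectioning from the free end, tension +): N_CD = 5.59 kN, N_BC = 16.89 kN, N_AB = -9.11 kN.
A_AB = 678.9 mm².
A_BC = 1665 mm².
δ_AB = -9110·286/(678.9·106000) = -0.03621 mm
δ_BC = 16890·706/(1665·106000) = 0.06758 mm
δ_CD = 5590·739/(963·106000) = 0.04047 mm
δ = Σδ_i = 0.07184 mm.

0.0718 mm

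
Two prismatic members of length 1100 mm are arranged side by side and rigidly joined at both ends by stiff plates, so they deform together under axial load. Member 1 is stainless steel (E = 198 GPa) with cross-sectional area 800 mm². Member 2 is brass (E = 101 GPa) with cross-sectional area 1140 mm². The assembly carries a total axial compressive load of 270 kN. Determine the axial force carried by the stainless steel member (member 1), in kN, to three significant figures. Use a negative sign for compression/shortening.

-156 kN

Equal strain + equilibrium ⇒ each member carries load in proportion to AE: A₁E₁ = 158400000 N, A₂E₂ = 115100000 N, ΣAE = 273500000 N.
F₁ = P·A₁E₁/ΣAE = -270000·158400000/273500000 = -156400 N.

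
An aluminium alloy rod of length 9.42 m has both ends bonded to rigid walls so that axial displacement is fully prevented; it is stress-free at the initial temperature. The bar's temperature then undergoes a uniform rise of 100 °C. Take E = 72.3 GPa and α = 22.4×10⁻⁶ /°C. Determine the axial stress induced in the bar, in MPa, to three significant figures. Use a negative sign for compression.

-162 MPa

Free thermal expansion αLΔT = 22.4e-6 · 9420 · 100 = 21.1 mm.
The walls impose strain ε = −(21.1)/9420 = -2.2400e-03; σ = Eε = 72300 · -2.2400e-03 = -162 MPa.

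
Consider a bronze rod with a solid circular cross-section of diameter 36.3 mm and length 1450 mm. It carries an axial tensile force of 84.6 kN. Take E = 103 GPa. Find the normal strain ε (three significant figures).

7.94e-04

A = 1035 mm².
σ = N/A = 81.75 MPa; ε = σ/E = 81.75/103000 = 7.937e-04.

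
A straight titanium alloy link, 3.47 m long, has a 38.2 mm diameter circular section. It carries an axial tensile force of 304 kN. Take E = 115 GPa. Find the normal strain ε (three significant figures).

0.00231

A = 1146 mm².
σ = N/A = 265.3 MPa; ε = σ/E = 265.3/115000 = 2.307e-03.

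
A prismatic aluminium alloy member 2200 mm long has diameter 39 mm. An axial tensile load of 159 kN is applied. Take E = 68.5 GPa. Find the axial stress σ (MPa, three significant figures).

133 MPa

A = 1195 mm².
σ = N/A = 159000/1195 = 133.1 MPa.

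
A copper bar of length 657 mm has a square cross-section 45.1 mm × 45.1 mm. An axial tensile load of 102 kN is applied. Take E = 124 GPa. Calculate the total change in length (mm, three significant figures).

0.266 mm

A = 2034 mm².
δ_mech = NL/(AE) = 102000·657/(2034·124000) = 0.2657 mm.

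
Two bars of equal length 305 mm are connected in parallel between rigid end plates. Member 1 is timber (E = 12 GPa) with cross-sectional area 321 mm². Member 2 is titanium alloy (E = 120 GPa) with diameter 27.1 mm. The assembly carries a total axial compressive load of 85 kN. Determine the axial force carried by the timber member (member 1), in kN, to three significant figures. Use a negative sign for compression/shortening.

A_2 = 576.8 mm².
Equal strain + equilibrium ⇒ each member carries load in proportion to AE: A₁E₁ = 3852000 N, A₂E₂ = 69220000 N, ΣAE = 73070000 N.
F₁ = P·A₁E₁/ΣAE = -85000·3852000/73070000 = -4481 N.

-4.48 kN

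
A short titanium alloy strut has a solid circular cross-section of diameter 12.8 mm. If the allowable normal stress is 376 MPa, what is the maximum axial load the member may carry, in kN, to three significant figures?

A = 128.7 mm².
P_max = σ_allow · A = 376 · 128.7 = 48380 N = 48.38 kN.

48.4 kN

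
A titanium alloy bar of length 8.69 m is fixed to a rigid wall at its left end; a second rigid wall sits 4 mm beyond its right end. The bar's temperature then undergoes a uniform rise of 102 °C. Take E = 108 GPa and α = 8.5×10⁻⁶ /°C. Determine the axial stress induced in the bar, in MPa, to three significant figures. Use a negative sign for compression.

-43.9 MPa

Free thermal expansion αLΔT = 8.5e-6 · 8690 · 102 = 7.534 mm.
The walls engage after the gap closes; constrained expansion = 7.534 − 4 = 3.534 mm.
The walls impose strain ε = −(3.534)/8690 = -4.0670e-04; σ = Eε = 108000 · -4.0670e-04 = -43.92 MPa.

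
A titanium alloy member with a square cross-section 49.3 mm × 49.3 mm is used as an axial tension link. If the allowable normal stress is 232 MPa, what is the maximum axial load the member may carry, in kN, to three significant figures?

A = 2430 mm².
P_max = σ_allow · A = 232 · 2430 = 563900 N = 563.9 kN.

564 kN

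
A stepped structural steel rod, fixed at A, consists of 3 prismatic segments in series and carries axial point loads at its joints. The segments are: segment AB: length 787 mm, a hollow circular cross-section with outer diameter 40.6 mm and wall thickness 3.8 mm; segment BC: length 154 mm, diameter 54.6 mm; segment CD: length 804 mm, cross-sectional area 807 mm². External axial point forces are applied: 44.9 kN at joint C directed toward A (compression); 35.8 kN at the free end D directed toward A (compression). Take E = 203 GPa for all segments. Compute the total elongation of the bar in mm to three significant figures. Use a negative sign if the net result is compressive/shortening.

-0.914 mm

Internal axial forces (sectioning from the free end, tension +): N_CD = -35.8 kN, N_BC = -80.7 kN, N_AB = -80.7 kN.
A_AB = 439.3 mm².
A_BC = 2341 mm².
δ_AB = -80700·787/(439.3·203000) = -0.7121 mm
δ_BC = -80700·154/(2341·203000) = -0.02615 mm
δ_CD = -35800·804/(807·203000) = -0.1757 mm
δ = Σδ_i = -0.914 mm.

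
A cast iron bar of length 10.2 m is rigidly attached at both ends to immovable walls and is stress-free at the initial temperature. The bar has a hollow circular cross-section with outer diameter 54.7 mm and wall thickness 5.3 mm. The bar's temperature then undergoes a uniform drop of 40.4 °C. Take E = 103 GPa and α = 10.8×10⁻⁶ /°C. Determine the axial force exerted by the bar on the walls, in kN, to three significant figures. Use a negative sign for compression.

37.0 kN

Free thermal expansion αLΔT = 10.8e-6 · 10200 · -40.4 = -4.45 mm.
The walls impose strain ε = −(-4.45)/10200 = 4.3632e-04; σ = Eε = 103000 · 4.3632e-04 = 44.94 MPa.
Wall reaction R = σ·A = 44.94·822.5 = 36970 N = 36.97 kN.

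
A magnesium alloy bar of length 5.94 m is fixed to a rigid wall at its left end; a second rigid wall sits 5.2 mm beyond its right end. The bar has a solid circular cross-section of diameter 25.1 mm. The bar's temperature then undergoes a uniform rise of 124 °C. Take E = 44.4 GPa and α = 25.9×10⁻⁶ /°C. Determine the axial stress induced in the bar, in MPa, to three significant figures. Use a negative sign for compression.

Free thermal expansion αLΔT = 25.9e-6 · 5940 · 124 = 19.08 mm.
The walls engage after the gap closes; constrained expansion = 19.08 − 5.2 = 13.88 mm.
The walls impose strain ε = −(13.88)/5940 = -2.3362e-03; σ = Eε = 44400 · -2.3362e-03 = -103.7 MPa.

-104 MPa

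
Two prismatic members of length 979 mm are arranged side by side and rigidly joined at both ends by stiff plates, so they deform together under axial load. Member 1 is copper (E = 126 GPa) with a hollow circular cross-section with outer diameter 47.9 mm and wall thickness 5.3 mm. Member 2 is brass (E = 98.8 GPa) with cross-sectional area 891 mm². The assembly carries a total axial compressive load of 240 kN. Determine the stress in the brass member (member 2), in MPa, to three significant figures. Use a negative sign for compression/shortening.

A_1 = 709.3 mm².
Equal strain + equilibrium ⇒ each member carries load in proportion to AE: A₁E₁ = 89370000 N, A₂E₂ = 88030000 N, ΣAE = 177400000 N.
σ₂ = P·E₂/ΣAE = -240000·98800/177400000 = -133.7 MPa.

-134 MPa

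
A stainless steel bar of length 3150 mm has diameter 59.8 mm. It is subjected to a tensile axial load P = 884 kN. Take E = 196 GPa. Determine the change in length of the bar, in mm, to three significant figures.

A = 2809 mm².
δ_mech = NL/(AE) = 884000·3150/(2809·196000) = 5.058 mm.

5.06 mm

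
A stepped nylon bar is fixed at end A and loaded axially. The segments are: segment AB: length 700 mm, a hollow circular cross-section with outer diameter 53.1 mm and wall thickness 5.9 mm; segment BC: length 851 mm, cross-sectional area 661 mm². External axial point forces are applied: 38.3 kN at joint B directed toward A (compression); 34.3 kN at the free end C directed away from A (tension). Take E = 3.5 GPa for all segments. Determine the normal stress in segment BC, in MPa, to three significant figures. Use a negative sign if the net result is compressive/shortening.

Internal axial forces (sectioning from the free end, tension +): N_BC = 34.3 kN, N_AB = -4 kN.
σ_BC = N_BC/A_BC = 34300/661 = 51.89 MPa.

51.9 MPa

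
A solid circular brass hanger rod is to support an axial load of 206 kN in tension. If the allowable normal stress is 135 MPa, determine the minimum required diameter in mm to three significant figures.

Required area A ≥ P/σ_allow = 206000/135 = 1526 mm².
For a solid circular section, d ≥ √(4A/π) = 44.08 mm.

44.1 mm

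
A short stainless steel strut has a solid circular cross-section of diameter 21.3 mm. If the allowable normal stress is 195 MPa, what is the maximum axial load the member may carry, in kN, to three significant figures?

69.5 kN

A = 356.3 mm².
P_max = σ_allow · A = 195 · 356.3 = 69480 N = 69.48 kN.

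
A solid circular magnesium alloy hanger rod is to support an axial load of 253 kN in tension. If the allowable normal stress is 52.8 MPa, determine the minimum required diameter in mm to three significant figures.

78.1 mm

Required area A ≥ P/σ_allow = 253000/52.8 = 4792 mm².
For a solid circular section, d ≥ √(4A/π) = 78.11 mm.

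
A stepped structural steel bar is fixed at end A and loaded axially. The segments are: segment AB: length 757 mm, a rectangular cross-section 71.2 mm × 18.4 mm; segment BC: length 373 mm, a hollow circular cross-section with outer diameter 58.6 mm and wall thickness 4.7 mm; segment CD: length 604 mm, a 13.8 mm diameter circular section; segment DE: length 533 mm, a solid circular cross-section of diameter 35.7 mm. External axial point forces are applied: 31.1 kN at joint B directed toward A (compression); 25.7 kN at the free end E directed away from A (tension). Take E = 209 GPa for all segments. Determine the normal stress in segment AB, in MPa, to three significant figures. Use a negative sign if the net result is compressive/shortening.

-4.12 MPa

Internal axial forces (sectioning from the free end, tension +): N_DE = 25.7 kN, N_CD = 25.7 kN, N_BC = 25.7 kN, N_AB = -5.4 kN.
A_AB = 1310 mm².
σ_AB = N_AB/A_AB = -5400/1310 = -4.122 MPa.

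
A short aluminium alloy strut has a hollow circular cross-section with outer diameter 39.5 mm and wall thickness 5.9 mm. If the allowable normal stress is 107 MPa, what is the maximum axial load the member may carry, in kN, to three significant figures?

A = 622.8 mm².
P_max = σ_allow · A = 107 · 622.8 = 66640 N = 66.64 kN.

66.6 kN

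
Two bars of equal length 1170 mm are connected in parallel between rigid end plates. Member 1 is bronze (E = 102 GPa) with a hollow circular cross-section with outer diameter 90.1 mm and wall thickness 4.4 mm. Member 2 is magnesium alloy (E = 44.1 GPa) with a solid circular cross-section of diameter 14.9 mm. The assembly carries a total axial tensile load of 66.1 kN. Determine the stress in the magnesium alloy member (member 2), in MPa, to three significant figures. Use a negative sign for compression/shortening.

A_1 = 1185 mm².
A_2 = 174.4 mm².
Equal strain + equilibrium ⇒ each member carries load in proportion to AE: A₁E₁ = 120800000 N, A₂E₂ = 7690000 N, ΣAE = 128500000 N.
σ₂ = P·E₂/ΣAE = 66100·44100/128500000 = 22.68 MPa.

22.7 MPa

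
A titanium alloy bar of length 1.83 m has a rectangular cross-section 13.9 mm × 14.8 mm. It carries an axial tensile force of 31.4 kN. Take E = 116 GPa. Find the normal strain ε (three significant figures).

0.00132

A = 205.7 mm².
σ = N/A = 152.6 MPa; ε = σ/E = 152.6/116000 = 1.316e-03.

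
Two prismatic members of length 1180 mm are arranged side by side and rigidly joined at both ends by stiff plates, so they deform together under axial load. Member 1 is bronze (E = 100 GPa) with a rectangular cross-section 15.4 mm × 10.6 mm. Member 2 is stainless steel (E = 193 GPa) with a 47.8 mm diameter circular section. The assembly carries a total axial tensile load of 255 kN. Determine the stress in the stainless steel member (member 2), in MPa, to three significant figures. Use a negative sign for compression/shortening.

136 MPa

A_1 = 163.2 mm².
A_2 = 1795 mm².
Equal strain + equilibrium ⇒ each member carries load in proportion to AE: A₁E₁ = 16320000 N, A₂E₂ = 346300000 N, ΣAE = 362700000 N.
σ₂ = P·E₂/ΣAE = 255000·193000/362700000 = 135.7 MPa.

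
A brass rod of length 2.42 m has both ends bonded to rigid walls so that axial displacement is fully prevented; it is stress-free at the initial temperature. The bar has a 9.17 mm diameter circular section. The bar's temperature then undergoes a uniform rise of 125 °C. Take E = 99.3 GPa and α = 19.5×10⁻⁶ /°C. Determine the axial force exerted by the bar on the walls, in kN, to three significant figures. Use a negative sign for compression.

-16.0 kN

Free thermal expansion αLΔT = 19.5e-6 · 2420 · 125 = 5.899 mm.
The walls impose strain ε = −(5.899)/2420 = -2.4375e-03; σ = Eε = 99300 · -2.4375e-03 = -242 MPa.
Wall reaction R = σ·A = -242·66.04 = -15990 N = -15.99 kN.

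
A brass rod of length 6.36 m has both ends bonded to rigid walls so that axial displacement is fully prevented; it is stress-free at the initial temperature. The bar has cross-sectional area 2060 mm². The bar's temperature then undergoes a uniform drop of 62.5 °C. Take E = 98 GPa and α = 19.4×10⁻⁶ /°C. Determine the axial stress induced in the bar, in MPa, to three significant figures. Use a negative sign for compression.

119 MPa

Free thermal expansion αLΔT = 19.4e-6 · 6360 · -62.5 = -7.711 mm.
The walls impose strain ε = −(-7.711)/6360 = 1.2125e-03; σ = Eε = 98000 · 1.2125e-03 = 118.8 MPa.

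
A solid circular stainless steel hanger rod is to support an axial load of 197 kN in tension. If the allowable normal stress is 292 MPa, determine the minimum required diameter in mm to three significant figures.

29.3 mm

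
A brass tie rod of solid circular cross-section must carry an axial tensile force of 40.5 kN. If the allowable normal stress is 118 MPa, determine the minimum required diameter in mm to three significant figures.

20.9 mm

Required area A ≥ P/σ_allow = 40500/118 = 343.2 mm².
For a solid circular section, d ≥ √(4A/π) = 20.9 mm.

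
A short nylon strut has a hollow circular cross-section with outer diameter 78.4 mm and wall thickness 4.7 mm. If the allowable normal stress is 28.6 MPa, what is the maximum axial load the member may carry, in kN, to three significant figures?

A = 1088 mm².
P_max = σ_allow · A = 28.6 · 1088 = 31120 N = 31.12 kN.

31.1 kN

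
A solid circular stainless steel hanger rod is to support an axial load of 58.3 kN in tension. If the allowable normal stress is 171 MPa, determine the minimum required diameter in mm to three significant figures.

Required area A ≥ P/σ_allow = 58300/171 = 340.9 mm².
For a solid circular section, d ≥ √(4A/π) = 20.83 mm.

20.8 mm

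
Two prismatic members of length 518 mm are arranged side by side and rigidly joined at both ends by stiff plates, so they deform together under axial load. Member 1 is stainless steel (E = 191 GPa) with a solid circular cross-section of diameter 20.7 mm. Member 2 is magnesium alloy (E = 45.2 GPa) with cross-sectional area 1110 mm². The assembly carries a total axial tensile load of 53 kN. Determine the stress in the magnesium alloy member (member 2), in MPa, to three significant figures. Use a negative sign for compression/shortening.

20.9 MPa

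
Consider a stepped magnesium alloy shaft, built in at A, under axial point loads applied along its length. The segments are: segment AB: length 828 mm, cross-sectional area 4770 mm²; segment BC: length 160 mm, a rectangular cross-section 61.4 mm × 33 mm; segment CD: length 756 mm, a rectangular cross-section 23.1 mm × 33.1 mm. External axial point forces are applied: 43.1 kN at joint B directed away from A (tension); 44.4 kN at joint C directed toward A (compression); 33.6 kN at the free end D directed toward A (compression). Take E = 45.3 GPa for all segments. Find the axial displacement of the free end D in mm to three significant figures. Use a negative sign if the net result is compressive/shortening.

Internal axial forces (sectioning from the free end, tension +): N_CD = -33.6 kN, N_BC = -78 kN, N_AB = -34.9 kN.
A_BC = 2026 mm².
A_CD = 764.6 mm².
δ_AB = -34900·828/(4770·45300) = -0.1337 mm
δ_BC = -78000·160/(2026·45300) = -0.136 mm
δ_CD = -33600·756/(764.6·45300) = -0.7334 mm
δ = Σδ_i = -1.003 mm.

-1.00 mm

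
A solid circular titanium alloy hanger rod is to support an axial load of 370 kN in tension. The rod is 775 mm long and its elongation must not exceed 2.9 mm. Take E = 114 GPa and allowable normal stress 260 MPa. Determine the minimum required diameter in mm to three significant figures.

42.6 mm

Required area A ≥ P/σ_allow = 370000/260 = 1423 mm².
For a solid circular section, d ≥ √(4A/π) = 42.57 mm.
Elongation limit: A ≥ PL/(Eδ_allow) = 370000·775/(114000·2.9) = 867.4 mm² ⇒ d ≥ 33.23 mm.
The stress limit governs.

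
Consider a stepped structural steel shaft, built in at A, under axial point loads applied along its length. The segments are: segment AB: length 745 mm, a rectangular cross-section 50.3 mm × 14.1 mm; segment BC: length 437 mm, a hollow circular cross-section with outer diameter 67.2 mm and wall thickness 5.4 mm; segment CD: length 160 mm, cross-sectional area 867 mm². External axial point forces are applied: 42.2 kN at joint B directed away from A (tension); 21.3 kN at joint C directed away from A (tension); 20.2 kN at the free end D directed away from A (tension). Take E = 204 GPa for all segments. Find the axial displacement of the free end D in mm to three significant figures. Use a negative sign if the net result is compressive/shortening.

Internal axial forces (sectioning from the free end, tension +): N_CD = 20.2 kN, N_BC = 41.5 kN, N_AB = 83.7 kN.
A_AB = 709.2 mm².
A_BC = 1048 mm².
δ_AB = 83700·745/(709.2·204000) = 0.431 mm
δ_BC = 41500·437/(1048·204000) = 0.08479 mm
δ_CD = 20200·160/(867·204000) = 0.01827 mm
δ = Σδ_i = 0.5341 mm.

0.534 mm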